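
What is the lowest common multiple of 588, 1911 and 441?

588 = 2² · 3 · 7²; 1911 = 3 · 7² · 13; 441 = 3² · 7²
lcm takes max exponent of each prime: 2² · 3² · 7² · 13 = 22932

22932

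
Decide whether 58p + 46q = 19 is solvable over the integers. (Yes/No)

By Bézout, 58p + 46q = 19 has integer solutions iff gcd(58, 46) | 19.
Euclid: 58 = 1·46 + 12; 46 = 3·12 + 10; 12 = 1·10 + 2; 10 = 5·2 + 0. gcd = 2; 19 mod 2 = 1. No.

No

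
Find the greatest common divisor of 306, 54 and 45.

gcd(306, 54): 306 = 5·54 + 36; 54 = 1·36 + 18; 36 = 2·18 + 0 → 18
gcd(18, 45): 45 = 2·18 + 9; 18 = 2·9 + 0 → 9

9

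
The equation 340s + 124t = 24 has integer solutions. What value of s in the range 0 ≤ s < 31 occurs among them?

Reduce mod 124: 340s ≡ 24 (mod 124). With g = gcd(340, 124) = 4 dividing 24, divide through: 85s ≡ 6 (mod 31).
Since gcd(85, 31) = 1, s ≡ 6·(85)⁻¹ ≡ 7 (mod 31). Smallest non-negative: 7.

7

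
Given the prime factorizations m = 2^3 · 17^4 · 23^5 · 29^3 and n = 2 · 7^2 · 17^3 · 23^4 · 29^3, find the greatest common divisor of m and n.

67062864156074

min exponent per shared prime: 2 · 17^3 · 23^4 · 29^3 = 67062864156074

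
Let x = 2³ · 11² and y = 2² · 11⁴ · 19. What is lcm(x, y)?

max exponent per prime: 2³ · 11⁴ · 19 = 2225432

2225432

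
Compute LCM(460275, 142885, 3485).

773722275

lcm(460275, 142885) = 460275·142885/gcd = 65766393375/85 = 773722275
lcm(773722275, 3485) = 773722275·3485/gcd = 2696422128375/3485 = 773722275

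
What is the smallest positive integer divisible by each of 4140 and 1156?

4140 = 2² · 3² · 5 · 23; 1156 = 2² · 17²
max exponents: 2² · 3² · 5 · 17² · 23 = 1196460

1196460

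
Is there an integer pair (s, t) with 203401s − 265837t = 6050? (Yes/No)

By Bézout, 203401s − 265837t = 6050 has integer solutions iff gcd(203401, 265837) | 6050.
Euclid: 265837 = 1·203401 + 62436; 203401 = 3·62436 + 16093; 62436 = 3·16093 + 14157; 16093 = 1·14157 + 1936; 14157 = 7·1936 + 605; 1936 = 3·605 + 121; 605 = 5·121 + 0. gcd = 121; 6050 mod 121 = 0. Yes.

Yes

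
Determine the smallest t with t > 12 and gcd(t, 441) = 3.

441 = 3·147. Any t with gcd(t, 441) = 3 is a multiple of 3, say 3s, with s coprime to 147.
Need s > 12/3, so s ≥ 5. First s ≥ 5 with gcd(s, 147) = 1 is s = 5. Thus t = 3·5 = 15.

15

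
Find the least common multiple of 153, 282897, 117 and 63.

25743627

lcm(153, 282897) = 153·282897/gcd = 43283241/153 = 282897
lcm(282897, 117) = 282897·117/gcd = 33098949/9 = 3677661
lcm(3677661, 63) = 3677661·63/gcd = 231692643/9 = 25743627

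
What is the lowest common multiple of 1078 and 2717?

1078 = 2 · 7² · 11; 2717 = 11 · 13 · 19
max exponents: 2 · 7² · 11 · 13 · 19 = 266266

266266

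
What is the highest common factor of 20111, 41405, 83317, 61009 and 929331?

169

gcd(20111, 41405): 41405 = 2·20111 + 1183; 20111 = 17·1183 + 0 → 1183
gcd(1183, 83317): 83317 = 70·1183 + 507; 1183 = 2·507 + 169; 507 = 3·169 + 0 → 169
gcd(169, 61009): 61009 = 361·169 + 0 → 169
gcd(169, 929331): 929331 = 5499·169 + 0 → 169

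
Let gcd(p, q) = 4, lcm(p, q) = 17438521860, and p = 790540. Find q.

88236

p·q = gcd·lcm = 4·17438521860 = 69754087440, so q = 69754087440/790540 = 88236.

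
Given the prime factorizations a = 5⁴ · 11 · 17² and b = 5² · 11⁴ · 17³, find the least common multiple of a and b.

44957020625

max exponent per prime: 5⁴ · 11⁴ · 17³ = 44957020625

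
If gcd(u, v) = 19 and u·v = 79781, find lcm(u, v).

For any two positive integers, gcd × lcm equals their product. Hence lcm = 79781 / 19 = 4199.

4199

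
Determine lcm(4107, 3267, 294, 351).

lcm(4107, 3267) = 4107·3267/gcd = 13417569/3 = 4472523
lcm(4472523, 294) = 4472523·294/gcd = 1314921762/3 = 438307254
lcm(438307254, 351) = 438307254·351/gcd = 153845846154/27 = 5697994302

5697994302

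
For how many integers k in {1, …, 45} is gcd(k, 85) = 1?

34

Prime factors of 85: 5, 17. Count integers ≤ 45 divisible by none of them.
By inclusion–exclusion: 45 − ⌊45/5⌋ − ⌊45/17⌋ + ⌊45/85⌋ = 34.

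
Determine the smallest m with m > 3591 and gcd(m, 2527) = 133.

3724

2527 = 133·19. Any m with gcd(m, 2527) = 133 is a multiple of 133, say 133s, with s coprime to 19.
Need s > 3591/133, so s ≥ 28. First s ≥ 28 with gcd(s, 19) = 1 is s = 28. Thus m = 133·28 = 3724.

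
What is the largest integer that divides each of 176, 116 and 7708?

gcd(176, 116): 176 = 1·116 + 60; 116 = 1·60 + 56; 60 = 1·56 + 4; 56 = 14·4 + 0 → 4
gcd(4, 7708): 7708 = 1927·4 + 0 → 4

4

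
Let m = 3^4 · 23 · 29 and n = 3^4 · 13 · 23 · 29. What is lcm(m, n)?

max exponent per prime: 3^4 · 13 · 23 · 29 = 702351

702351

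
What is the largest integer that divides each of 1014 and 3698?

2

1014 = 2 · 3 · 13²
3698 = 2 · 43²
Common: 2 = 2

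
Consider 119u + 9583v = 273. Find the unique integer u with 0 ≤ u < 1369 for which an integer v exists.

gcd(119, 9583) = 7 (Euclid: 9583 = 80·119 + 63; 119 = 1·63 + 56; 63 = 1·56 + 7; 56 = 8·7 + 0), and 7 | 273.
Extended Euclid: 119·(-161) + 9583·(2) = 7. Scale by 39: u₀ = -6279.
General solution u = u₀ + 1369t; reducing mod 1369 gives u = 566 (and v = -7).

566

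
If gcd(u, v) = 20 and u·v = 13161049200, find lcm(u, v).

For any two positive integers, gcd × lcm equals their product. Hence lcm = 13161049200 / 20 = 658052460.

658052460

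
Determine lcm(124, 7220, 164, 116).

266121980

lcm(124, 7220) = 124·7220/gcd = 895280/4 = 223820
lcm(223820, 164) = 223820·164/gcd = 36706480/4 = 9176620
lcm(9176620, 116) = 9176620·116/gcd = 1064487920/4 = 266121980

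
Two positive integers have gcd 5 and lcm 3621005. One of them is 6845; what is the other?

2645

p·q = gcd·lcm = 5·3621005 = 18105025, so q = 18105025/6845 = 2645.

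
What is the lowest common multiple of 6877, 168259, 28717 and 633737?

6877 = 13 · 23²; 168259 = 7 · 13 · 43²; 28717 = 13 · 47²; 633737 = 13 · 29 · 41²
lcm takes max exponent of each prime: 7 · 13 · 23² · 29 · 41² · 43² · 47² = 9585072512420951

9585072512420951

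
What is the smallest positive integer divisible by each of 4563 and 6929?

187083

4563 = 3³ · 13²; 6929 = 13² · 41
max exponents: 3³ · 13² · 41 = 187083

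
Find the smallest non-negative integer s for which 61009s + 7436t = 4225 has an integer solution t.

37

Reduce mod 7436: 61009s ≡ 4225 (mod 7436). With g = gcd(61009, 7436) = 169 dividing 4225, divide through: 361s ≡ 25 (mod 44).
Since gcd(361, 44) = 1, s ≡ 25·(361)⁻¹ ≡ 37 (mod 44). Smallest non-negative: 37.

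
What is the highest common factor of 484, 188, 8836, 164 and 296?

gcd(484, 188): 484 = 2·188 + 108; 188 = 1·108 + 80; 108 = 1·80 + 28; 80 = 2·28 + 24; 28 = 1·24 + 4; 24 = 6·4 + 0 → 4
gcd(4, 8836): 8836 = 2209·4 + 0 → 4
gcd(4, 164): 164 = 41·4 + 0 → 4
gcd(4, 296): 296 = 74·4 + 0 → 4

4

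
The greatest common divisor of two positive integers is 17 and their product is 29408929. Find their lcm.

Since gcd(m,n)·lcm(m,n) = mn, lcm = 29408929/17 = 1729937.

1729937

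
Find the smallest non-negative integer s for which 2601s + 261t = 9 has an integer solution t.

Reduce mod 261: 2601s ≡ 9 (mod 261). With g = gcd(2601, 261) = 9 dividing 9, divide through: 289s ≡ 1 (mod 29).
Since gcd(289, 29) = 1, s ≡ 1·(289)⁻¹ ≡ 28 (mod 29). Smallest non-negative: 28.

28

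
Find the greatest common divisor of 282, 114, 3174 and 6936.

282 = 2 · 3 · 47; 114 = 2 · 3 · 19; 3174 = 2 · 3 · 23²; 6936 = 2³ · 3 · 17²
gcd takes min exponent of each prime: 2 · 3 = 6

6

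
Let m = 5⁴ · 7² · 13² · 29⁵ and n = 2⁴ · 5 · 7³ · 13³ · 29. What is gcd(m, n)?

1200745

min exponent per shared prime: 5 · 7² · 13² · 29 = 1200745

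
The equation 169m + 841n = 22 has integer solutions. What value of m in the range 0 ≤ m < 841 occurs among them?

448

Euclid: 841 = 4·169 + 165; 169 = 1·165 + 4; 165 = 41·4 + 1; 4 = 4·1 + 0 → gcd = 1; 22 = 1·22.
Back-substitution yields 169·(-209) + 841·(42) = 1, so one solution is m = -209·22 = -4598, n = 42·22 = 924.
Solutions in m differ by 841/1 = 841; the one in [0, 841) is -4598 mod 841 = 448.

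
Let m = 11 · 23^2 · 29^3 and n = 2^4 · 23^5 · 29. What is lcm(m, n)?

max exponent per prime: 2^4 · 11 · 23^5 · 29^3 = 27627770619152

27627770619152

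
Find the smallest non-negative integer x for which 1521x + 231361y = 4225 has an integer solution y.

307

gcd(1521, 231361) = 169 (Euclid: 231361 = 152·1521 + 169; 1521 = 9·169 + 0), and 169 | 4225.
Extended Euclid: 1521·(-152) + 231361·(1) = 169. Scale by 25: x₀ = -3800.
General solution x = x₀ + 1369t; reducing mod 1369 gives x = 307 (and y = -2).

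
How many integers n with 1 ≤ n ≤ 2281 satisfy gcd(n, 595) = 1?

1473

Prime factors of 595: 5, 7, 17. Count integers ≤ 2281 divisible by none of them.
By inclusion–exclusion: 2281 − ⌊2281/5⌋ − ⌊2281/7⌋ − ⌊2281/17⌋ + ⌊2281/35⌋ + ⌊2281/85⌋ + ⌊2281/119⌋ − ⌊2281/595⌋ = 1473.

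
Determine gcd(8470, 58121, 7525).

7

gcd(8470, 58121): 58121 = 6·8470 + 7301; 8470 = 1·7301 + 1169; 7301 = 6·1169 + 287; 1169 = 4·287 + 21; 287 = 13·21 + 14; 21 = 1·14 + 7; 14 = 2·7 + 0 → 7
gcd(7, 7525): 7525 = 1075·7 + 0 → 7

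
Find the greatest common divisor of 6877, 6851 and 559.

13

gcd(6877, 6851): 6877 = 1·6851 + 26; 6851 = 263·26 + 13; 26 = 2·13 + 0 → 13
gcd(13, 559): 559 = 43·13 + 0 → 13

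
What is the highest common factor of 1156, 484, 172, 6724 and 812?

1156 = 2² · 17²; 484 = 2² · 11²; 172 = 2² · 43; 6724 = 2² · 41²; 812 = 2² · 7 · 29
gcd takes min exponent of each prime: 2² = 4

4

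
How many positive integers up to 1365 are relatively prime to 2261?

Prime factors of 2261: 7, 17, 19. Count integers ≤ 1365 divisible by none of them.
By inclusion–exclusion: 1365 − ⌊1365/7⌋ − ⌊1365/17⌋ − ⌊1365/19⌋ + ⌊1365/119⌋ + ⌊1365/133⌋ + ⌊1365/323⌋ − ⌊1365/2261⌋ = 1044.

1044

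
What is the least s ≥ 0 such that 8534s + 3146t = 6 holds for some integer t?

261

Euclid: 8534 = 2·3146 + 2242; 3146 = 1·2242 + 904; 2242 = 2·904 + 434; 904 = 2·434 + 36; 434 = 12·36 + 2; 36 = 18·2 + 0 → gcd = 2; 6 = 2·3.
Back-substitution yields 8534·(87) + 3146·(-236) = 2, so one solution is s = 87·3 = 261, t = -236·3 = -708.
Solutions in s differ by 3146/2 = 1573; the one in [0, 1573) is 261 mod 1573 = 261.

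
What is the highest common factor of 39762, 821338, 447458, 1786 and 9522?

2

gcd(39762, 821338): 821338 = 20·39762 + 26098; 39762 = 1·26098 + 13664; 26098 = 1·13664 + 12434; 13664 = 1·12434 + 1230; 12434 = 10·1230 + 134; 1230 = 9·134 + 24; 134 = 5·24 + 14; 24 = 1·14 + 10; 14 = 1·10 + 4; 10 = 2·4 + 2; 4 = 2·2 + 0 → 2
gcd(2, 447458): 447458 = 223729·2 + 0 → 2
gcd(2, 1786): 1786 = 893·2 + 0 → 2
gcd(2, 9522): 9522 = 4761·2 + 0 → 2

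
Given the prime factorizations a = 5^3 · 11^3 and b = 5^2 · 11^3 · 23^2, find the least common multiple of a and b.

88012375

max exponent per prime: 5^3 · 11^3 · 23^2 = 88012375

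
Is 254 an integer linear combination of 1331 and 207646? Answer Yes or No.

Yes

gcd(1331, 207646): 207646 = 156·1331 + 10; 1331 = 133·10 + 1; 10 = 10·1 + 0 → 1
1 divides 254, so a solution exists.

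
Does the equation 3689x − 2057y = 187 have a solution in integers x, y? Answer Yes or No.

Yes

gcd(3689, 2057): 3689 = 1·2057 + 1632; 2057 = 1·1632 + 425; 1632 = 3·425 + 357; 425 = 1·357 + 68; 357 = 5·68 + 17; 68 = 4·17 + 0 → 17
17 divides 187, so a solution exists.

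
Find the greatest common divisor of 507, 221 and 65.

507 = 3 · 13²; 221 = 13 · 17; 65 = 5 · 13
gcd takes min exponent of each prime: 13 = 13

13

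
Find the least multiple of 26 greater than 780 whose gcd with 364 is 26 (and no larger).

806

Multiples of 26 above 780: 26·31, 26·32, … . Need the cofactor coprime to 364/26 = 14.
Checking s = 31, 32, … the first with gcd(s, 14) = 1 is s = 31, giving 806.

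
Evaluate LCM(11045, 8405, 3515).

11045 = 5 · 47²; 8405 = 5 · 41²; 3515 = 5 · 19 · 37
lcm takes max exponent of each prime: 5 · 19 · 37 · 41² · 47² = 13052351435

13052351435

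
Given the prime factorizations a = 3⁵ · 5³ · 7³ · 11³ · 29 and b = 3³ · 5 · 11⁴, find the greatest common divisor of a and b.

min exponent per shared prime: 3³ · 5 · 11³ = 179685

179685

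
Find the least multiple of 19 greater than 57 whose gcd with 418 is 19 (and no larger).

95

Multiples of 19 above 57: 19·4, 19·5, … . Need the cofactor coprime to 418/19 = 22.
Checking s = 4, 5, … the first with gcd(s, 22) = 1 is s = 5, giving 95.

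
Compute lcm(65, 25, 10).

650

65 = 5 · 13; 25 = 5²; 10 = 2 · 5
lcm takes max exponent of each prime: 2 · 5² · 13 = 650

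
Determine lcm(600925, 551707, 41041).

80511885228775

600925 = 5² · 13 · 43²; 551707 = 13 · 31 · 37²; 41041 = 7 · 11 · 13 · 41
lcm takes max exponent of each prime: 5² · 7 · 11 · 13 · 31 · 37² · 41 · 43² = 80511885228775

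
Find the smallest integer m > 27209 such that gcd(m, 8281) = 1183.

Multiples of 1183 above 27209: 1183·24, 1183·25, … . Need the cofactor coprime to 8281/1183 = 7.
Checking s = 24, 25, … the first with gcd(s, 7) = 1 is s = 24, giving 28392.

28392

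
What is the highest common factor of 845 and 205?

5

845 = 5 · 13²
205 = 5 · 41
Common: 5 = 5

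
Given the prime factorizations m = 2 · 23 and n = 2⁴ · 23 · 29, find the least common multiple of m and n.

max exponent per prime: 2⁴ · 23 · 29 = 10672

10672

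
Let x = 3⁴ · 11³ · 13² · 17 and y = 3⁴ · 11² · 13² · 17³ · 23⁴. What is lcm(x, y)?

25050009053931147

max exponent per prime: 3⁴ · 11³ · 13² · 17³ · 23⁴ = 25050009053931147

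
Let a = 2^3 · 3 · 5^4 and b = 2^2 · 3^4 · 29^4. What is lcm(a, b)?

max exponent per prime: 2^3 · 3^4 · 5^4 · 29^4 = 286448805000

286448805000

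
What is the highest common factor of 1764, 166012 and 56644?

gcd(1764, 166012): 166012 = 94·1764 + 196; 1764 = 9·196 + 0 → 196
gcd(196, 56644): 56644 = 289·196 + 0 → 196

196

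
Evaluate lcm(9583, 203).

277907

9583 = 7 · 37²; 203 = 7 · 29
max exponents: 7 · 29 · 37² = 277907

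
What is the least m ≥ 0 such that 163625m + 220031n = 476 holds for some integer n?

gcd(163625, 220031) = 119 (Euclid: 220031 = 1·163625 + 56406; 163625 = 2·56406 + 50813; 56406 = 1·50813 + 5593; 50813 = 9·5593 + 476; 5593 = 11·476 + 357; 476 = 1·357 + 119; 357 = 3·119 + 0), and 119 | 476.
Extended Euclid: 163625·(472) + 220031·(-351) = 119. Scale by 4: m₀ = 1888.
General solution m = m₀ + 1849t; reducing mod 1849 gives m = 39 (and n = -29).

39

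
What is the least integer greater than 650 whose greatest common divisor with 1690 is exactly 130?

780

Multiples of 130 above 650: 130·6, 130·7, … . Need the cofactor coprime to 1690/130 = 13.
Checking s = 6, 7, … the first with gcd(s, 13) = 1 is s = 6, giving 780.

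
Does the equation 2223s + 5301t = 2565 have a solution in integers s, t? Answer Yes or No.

gcd(2223, 5301): 5301 = 2·2223 + 855; 2223 = 2·855 + 513; 855 = 1·513 + 342; 513 = 1·342 + 171; 342 = 2·171 + 0 → 171
171 divides 2565, so a solution exists.

Yes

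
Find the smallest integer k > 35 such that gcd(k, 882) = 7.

Multiples of 7 above 35: 7·6, 7·7, … . Need the cofactor coprime to 882/7 = 126.
Checking s = 6, 7, … the first with gcd(s, 126) = 1 is s = 11, giving 77.

77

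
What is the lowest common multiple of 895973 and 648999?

44729660079

gcd first: 895973 = 1·648999 + 246974; 648999 = 2·246974 + 155051; 246974 = 1·155051 + 91923; 155051 = 1·91923 + 63128; 91923 = 1·63128 + 28795; 63128 = 2·28795 + 5538; 28795 = 5·5538 + 1105; 5538 = 5·1105 + 13; 1105 = 85·13 + 0 → gcd = 13
lcm = 895973·648999/gcd = 581485581027/13 = 44729660079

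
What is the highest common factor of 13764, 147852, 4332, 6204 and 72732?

gcd(13764, 147852): 147852 = 10·13764 + 10212; 13764 = 1·10212 + 3552; 10212 = 2·3552 + 3108; 3552 = 1·3108 + 444; 3108 = 7·444 + 0 → 444
gcd(444, 4332): 4332 = 9·444 + 336; 444 = 1·336 + 108; 336 = 3·108 + 12; 108 = 9·12 + 0 → 12
gcd(12, 6204): 6204 = 517·12 + 0 → 12
gcd(12, 72732): 72732 = 6061·12 + 0 → 12

12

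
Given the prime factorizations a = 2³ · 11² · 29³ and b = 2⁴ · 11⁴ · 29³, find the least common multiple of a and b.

5713269584

max exponent per prime: 2⁴ · 11⁴ · 29³ = 5713269584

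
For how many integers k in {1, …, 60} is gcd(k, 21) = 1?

Prime factors of 21: 3, 7. Count integers ≤ 60 divisible by none of them.
By inclusion–exclusion: 60 − ⌊60/3⌋ − ⌊60/7⌋ + ⌊60/21⌋ = 34.

34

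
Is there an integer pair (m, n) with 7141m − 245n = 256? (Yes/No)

Yes

By Bézout, 7141m − 245n = 256 has integer solutions iff gcd(7141, 245) | 256.
Euclid: 7141 = 29·245 + 36; 245 = 6·36 + 29; 36 = 1·29 + 7; 29 = 4·7 + 1; 7 = 7·1 + 0. gcd = 1; 256 mod 1 = 0. Yes.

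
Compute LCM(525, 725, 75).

lcm(525, 725) = 525·725/gcd = 380625/25 = 15225
lcm(15225, 75) = 15225·75/gcd = 1141875/75 = 15225

15225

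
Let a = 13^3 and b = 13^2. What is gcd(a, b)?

min exponent per shared prime: 13^2 = 169

169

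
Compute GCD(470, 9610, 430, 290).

gcd(470, 9610): 9610 = 20·470 + 210; 470 = 2·210 + 50; 210 = 4·50 + 10; 50 = 5·10 + 0 → 10
gcd(10, 430): 430 = 43·10 + 0 → 10
gcd(10, 290): 290 = 29·10 + 0 → 10

10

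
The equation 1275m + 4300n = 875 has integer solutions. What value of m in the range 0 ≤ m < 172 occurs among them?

gcd(1275, 4300) = 25 (Euclid: 4300 = 3·1275 + 475; 1275 = 2·475 + 325; 475 = 1·325 + 150; 325 = 2·150 + 25; 150 = 6·25 + 0), and 25 | 875.
Extended Euclid: 1275·(27) + 4300·(-8) = 25. Scale by 35: m₀ = 945.
General solution m = m₀ + 172t; reducing mod 172 gives m = 85 (and n = -25).

85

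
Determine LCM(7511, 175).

187775

gcd first: 7511 = 42·175 + 161; 175 = 1·161 + 14; 161 = 11·14 + 7; 14 = 2·7 + 0 → gcd = 7
lcm = 7511·175/gcd = 1314425/7 = 187775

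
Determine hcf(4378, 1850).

Euclid: 4378 = 2·1850 + 678; 1850 = 2·678 + 494; 678 = 1·494 + 184; 494 = 2·184 + 126; 184 = 1·126 + 58; 126 = 2·58 + 10; 58 = 5·10 + 8; 10 = 1·8 + 2; 8 = 4·2 + 0. Last nonzero remainder: 2.

2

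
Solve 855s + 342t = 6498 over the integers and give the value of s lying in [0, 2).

0

Reduce mod 342: 855s ≡ 6498 (mod 342). With g = gcd(855, 342) = 171 dividing 6498, divide through: 5s ≡ 38 (mod 2).
Since gcd(5, 2) = 1, s ≡ 38·(5)⁻¹ ≡ 0 (mod 2). Smallest non-negative: 0.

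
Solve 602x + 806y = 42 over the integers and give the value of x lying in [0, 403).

gcd(602, 806) = 2 (Euclid: 806 = 1·602 + 204; 602 = 2·204 + 194; 204 = 1·194 + 10; 194 = 19·10 + 4; 10 = 2·4 + 2; 4 = 2·2 + 0), and 2 | 42.
Extended Euclid: 602·(-162) + 806·(121) = 2. Scale by 21: x₀ = -3402.
General solution x = x₀ + 403t; reducing mod 403 gives x = 225 (and y = -168).

225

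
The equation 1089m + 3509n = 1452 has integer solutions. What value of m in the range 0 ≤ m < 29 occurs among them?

Reduce mod 3509: 1089m ≡ 1452 (mod 3509). With g = gcd(1089, 3509) = 121 dividing 1452, divide through: 9m ≡ 12 (mod 29).
Since gcd(9, 29) = 1, m ≡ 12·(9)⁻¹ ≡ 11 (mod 29). Smallest non-negative: 11.

11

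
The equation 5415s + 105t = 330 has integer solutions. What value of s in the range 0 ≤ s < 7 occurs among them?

gcd(5415, 105) = 15 (Euclid: 5415 = 51·105 + 60; 105 = 1·60 + 45; 60 = 1·45 + 15; 45 = 3·15 + 0), and 15 | 330.
Extended Euclid: 5415·(2) + 105·(-103) = 15. Scale by 22: s₀ = 44.
General solution s = s₀ + 7k; reducing mod 7 gives s = 2 (and t = -100).

2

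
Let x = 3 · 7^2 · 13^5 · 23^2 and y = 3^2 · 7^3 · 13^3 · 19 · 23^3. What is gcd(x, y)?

min exponent per shared prime: 3 · 7^2 · 13^3 · 23^2 = 170845311

170845311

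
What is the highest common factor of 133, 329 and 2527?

7

gcd(133, 329): 329 = 2·133 + 63; 133 = 2·63 + 7; 63 = 9·7 + 0 → 7
gcd(7, 2527): 2527 = 361·7 + 0 → 7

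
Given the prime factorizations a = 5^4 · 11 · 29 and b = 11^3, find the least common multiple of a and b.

24124375

max exponent per prime: 5^4 · 11^3 · 29 = 24124375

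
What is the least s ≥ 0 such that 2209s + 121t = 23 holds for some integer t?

71

Euclid: 2209 = 18·121 + 31; 121 = 3·31 + 28; 31 = 1·28 + 3; 28 = 9·3 + 1; 3 = 3·1 + 0 → gcd = 1; 23 = 1·23.
Back-substitution yields 2209·(-39) + 121·(712) = 1, so one solution is s = -39·23 = -897, t = 712·23 = 16376.
Solutions in s differ by 121/1 = 121; the one in [0, 121) is -897 mod 121 = 71.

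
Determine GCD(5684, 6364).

4

5684 = 2² · 7² · 29
6364 = 2² · 37 · 43
Common: 2² = 4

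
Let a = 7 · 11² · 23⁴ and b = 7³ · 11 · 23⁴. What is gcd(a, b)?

21547757

min exponent per shared prime: 7 · 11 · 23⁴ = 21547757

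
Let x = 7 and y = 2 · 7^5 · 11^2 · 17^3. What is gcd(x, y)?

min exponent per shared prime: 7 = 7

7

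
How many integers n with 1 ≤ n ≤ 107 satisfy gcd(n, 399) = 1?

Prime factors of 399: 3, 7, 19. Count integers ≤ 107 divisible by none of them.
By inclusion–exclusion: 107 − ⌊107/3⌋ − ⌊107/7⌋ − ⌊107/19⌋ + ⌊107/21⌋ + ⌊107/57⌋ + ⌊107/133⌋ − ⌊107/399⌋ = 58.

58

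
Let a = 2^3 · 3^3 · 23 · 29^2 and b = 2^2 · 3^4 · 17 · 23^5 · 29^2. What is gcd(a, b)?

2089044

min exponent per shared prime: 2^2 · 3^3 · 23 · 29^2 = 2089044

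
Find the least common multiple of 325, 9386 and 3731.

lcm(325, 9386) = 325·9386/gcd = 3050450/13 = 234650
lcm(234650, 3731) = 234650·3731/gcd = 875479150/13 = 67344550

67344550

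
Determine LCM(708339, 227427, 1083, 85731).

lcm(708339, 227427) = 708339·227427/gcd = 161095413753/129 = 1248801657
lcm(1248801657, 1083) = 1248801657·1083/gcd = 1352452194531/57 = 23727231483
lcm(23727231483, 85731) = 23727231483·85731/gcd = 2034159282269073/2091 = 972816490803

972816490803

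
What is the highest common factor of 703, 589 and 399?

19

gcd(703, 589): 703 = 1·589 + 114; 589 = 5·114 + 19; 114 = 6·19 + 0 → 19
gcd(19, 399): 399 = 21·19 + 0 → 19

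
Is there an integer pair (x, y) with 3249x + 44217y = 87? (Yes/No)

No

gcd(3249, 44217): 44217 = 13·3249 + 1980; 3249 = 1·1980 + 1269; 1980 = 1·1269 + 711; 1269 = 1·711 + 558; 711 = 1·558 + 153; 558 = 3·153 + 99; 153 = 1·99 + 54; 99 = 1·54 + 45; 54 = 1·45 + 9; 45 = 5·9 + 0 → 9
9 does not divide 87, so a solution does not exist.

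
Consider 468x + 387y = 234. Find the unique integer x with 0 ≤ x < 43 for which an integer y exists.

Reduce mod 387: 468x ≡ 234 (mod 387). With g = gcd(468, 387) = 9 dividing 234, divide through: 52x ≡ 26 (mod 43).
Since gcd(52, 43) = 1, x ≡ 26·(52)⁻¹ ≡ 22 (mod 43). Smallest non-negative: 22.

22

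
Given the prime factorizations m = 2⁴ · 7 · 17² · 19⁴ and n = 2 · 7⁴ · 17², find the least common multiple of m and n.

1446852933904

max exponent per prime: 2⁴ · 7⁴ · 17² · 19⁴ = 1446852933904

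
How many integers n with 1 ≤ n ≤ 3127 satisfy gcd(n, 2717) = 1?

2485

2717 = 11·13·19. Inclusion–exclusion on these primes:
3127 − ⌊3127/11⌋ − ⌊3127/13⌋ − ⌊3127/19⌋ + ⌊3127/143⌋ + ⌊3127/209⌋ + ⌊3127/247⌋ − ⌊3127/2717⌋ = 2485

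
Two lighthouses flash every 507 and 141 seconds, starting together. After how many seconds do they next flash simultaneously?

23829

507 = 3 · 13²; 141 = 3 · 47
max exponents: 3 · 13² · 47 = 23829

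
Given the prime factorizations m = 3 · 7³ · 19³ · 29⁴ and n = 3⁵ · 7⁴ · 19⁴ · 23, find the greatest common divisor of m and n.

7057911

min exponent per shared prime: 3 · 7³ · 19³ = 7057911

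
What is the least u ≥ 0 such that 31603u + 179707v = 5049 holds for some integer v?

Euclid: 179707 = 5·31603 + 21692; 31603 = 1·21692 + 9911; 21692 = 2·9911 + 1870; 9911 = 5·1870 + 561; 1870 = 3·561 + 187; 561 = 3·187 + 0 → gcd = 187; 5049 = 187·27.
Back-substitution yields 31603·(-290) + 179707·(51) = 187, so one solution is u = -290·27 = -7830, v = 51·27 = 1377.
Solutions in u differ by 179707/187 = 961; the one in [0, 961) is -7830 mod 961 = 819.

819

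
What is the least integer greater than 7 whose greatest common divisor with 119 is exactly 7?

14

gcd(k, 119) = 7 forces 7 | k; write k = 7s. Then gcd(7s, 7·17) = 7·gcd(s, 17), so need gcd(s, 17) = 1.
7s > 7 gives s ≥ 2. The least s ≥ 2 coprime to 17 is 2, so k = 7·2 = 14.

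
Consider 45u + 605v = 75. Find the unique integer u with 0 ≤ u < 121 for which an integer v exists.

Reduce mod 605: 45u ≡ 75 (mod 605). With g = gcd(45, 605) = 5 dividing 75, divide through: 9u ≡ 15 (mod 121).
Since gcd(9, 121) = 1, u ≡ 15·(9)⁻¹ ≡ 42 (mod 121). Smallest non-negative: 42.

42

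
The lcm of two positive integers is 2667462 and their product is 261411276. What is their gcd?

98

From gcd × lcm = pq: gcd = 261411276 / 2667462 = 98.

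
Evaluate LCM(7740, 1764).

7740 = 2² · 3² · 5 · 43; 1764 = 2² · 3² · 7²
max exponents: 2² · 3² · 5 · 7² · 43 = 379260

379260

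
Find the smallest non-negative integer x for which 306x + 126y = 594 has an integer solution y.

4

gcd(306, 126) = 18 (Euclid: 306 = 2·126 + 54; 126 = 2·54 + 18; 54 = 3·18 + 0), and 18 | 594.
Extended Euclid: 306·(-2) + 126·(5) = 18. Scale by 33: x₀ = -66.
General solution x = x₀ + 7t; reducing mod 7 gives x = 4 (and y = -5).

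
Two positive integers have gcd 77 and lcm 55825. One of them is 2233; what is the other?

1925

u·v = gcd·lcm = 77·55825 = 4298525, so v = 4298525/2233 = 1925.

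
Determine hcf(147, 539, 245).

gcd(147, 539): 539 = 3·147 + 98; 147 = 1·98 + 49; 98 = 2·49 + 0 → 49
gcd(49, 245): 245 = 5·49 + 0 → 49

49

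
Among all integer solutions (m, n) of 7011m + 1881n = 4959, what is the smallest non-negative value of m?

Euclid: 7011 = 3·1881 + 1368; 1881 = 1·1368 + 513; 1368 = 2·513 + 342; 513 = 1·342 + 171; 342 = 2·171 + 0 → gcd = 171; 4959 = 171·29.
Back-substitution yields 7011·(-4) + 1881·(15) = 171, so one solution is m = -4·29 = -116, n = 15·29 = 435.
Solutions in m differ by 1881/171 = 11; the one in [0, 11) is -116 mod 11 = 5.

5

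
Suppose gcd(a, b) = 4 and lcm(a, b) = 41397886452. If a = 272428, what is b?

a·b = gcd·lcm = 4·41397886452 = 165591545808, so b = 165591545808/272428 = 607836.

607836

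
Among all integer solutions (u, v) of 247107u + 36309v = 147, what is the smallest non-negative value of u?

Reduce mod 36309: 247107u ≡ 147 (mod 36309). With g = gcd(247107, 36309) = 147 dividing 147, divide through: 1681u ≡ 1 (mod 247).
Since gcd(1681, 247) = 1, u ≡ 1·(1681)⁻¹ ≡ 36 (mod 247). Smallest non-negative: 36.

36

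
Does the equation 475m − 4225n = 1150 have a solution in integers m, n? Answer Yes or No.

Yes

gcd(475, 4225): 4225 = 8·475 + 425; 475 = 1·425 + 50; 425 = 8·50 + 25; 50 = 2·25 + 0 → 25
25 divides 1150, so a solution exists.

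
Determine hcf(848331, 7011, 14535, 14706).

gcd(848331, 7011): 848331 = 121·7011 + 0 → 7011
gcd(7011, 14535): 14535 = 2·7011 + 513; 7011 = 13·513 + 342; 513 = 1·342 + 171; 342 = 2·171 + 0 → 171
gcd(171, 14706): 14706 = 86·171 + 0 → 171

171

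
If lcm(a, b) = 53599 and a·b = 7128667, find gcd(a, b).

gcd·lcm = product, so gcd = 7128667/53599 = 133.

133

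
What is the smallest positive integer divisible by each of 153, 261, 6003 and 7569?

2959479

lcm(153, 261) = 153·261/gcd = 39933/9 = 4437
lcm(4437, 6003) = 4437·6003/gcd = 26635311/261 = 102051
lcm(102051, 7569) = 102051·7569/gcd = 772424019/261 = 2959479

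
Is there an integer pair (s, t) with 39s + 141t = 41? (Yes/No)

No

By Bézout, 39s + 141t = 41 has integer solutions iff gcd(39, 141) | 41.
Euclid: 141 = 3·39 + 24; 39 = 1·24 + 15; 24 = 1·15 + 9; 15 = 1·9 + 6; 9 = 1·6 + 3; 6 = 2·3 + 0. gcd = 3; 41 mod 3 = 2. No.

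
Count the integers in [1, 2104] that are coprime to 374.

900

Prime factors of 374: 2, 11, 17. Count integers ≤ 2104 divisible by none of them.
By inclusion–exclusion: 2104 − ⌊2104/2⌋ − ⌊2104/11⌋ − ⌊2104/17⌋ + ⌊2104/22⌋ + ⌊2104/34⌋ + ⌊2104/187⌋ − ⌊2104/374⌋ = 900.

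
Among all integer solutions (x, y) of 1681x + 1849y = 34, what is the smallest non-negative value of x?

374

Euclid: 1849 = 1·1681 + 168; 1681 = 10·168 + 1; 168 = 168·1 + 0 → gcd = 1; 34 = 1·34.
Back-substitution yields 1681·(11) + 1849·(-10) = 1, so one solution is x = 11·34 = 374, y = -10·34 = -340.
Solutions in x differ by 1849/1 = 1849; the one in [0, 1849) is 374 mod 1849 = 374.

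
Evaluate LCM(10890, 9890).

10770210

gcd first: 10890 = 1·9890 + 1000; 9890 = 9·1000 + 890; 1000 = 1·890 + 110; 890 = 8·110 + 10; 110 = 11·10 + 0 → gcd = 10
lcm = 10890·9890/gcd = 107702100/10 = 10770210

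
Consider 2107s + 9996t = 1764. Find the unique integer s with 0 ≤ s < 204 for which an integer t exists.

Euclid: 9996 = 4·2107 + 1568; 2107 = 1·1568 + 539; 1568 = 2·539 + 490; 539 = 1·490 + 49; 490 = 10·49 + 0 → gcd = 49; 1764 = 49·36.
Back-substitution yields 2107·(19) + 9996·(-4) = 49, so one solution is s = 19·36 = 684, t = -4·36 = -144.
Solutions in s differ by 9996/49 = 204; the one in [0, 204) is 684 mod 204 = 72.

72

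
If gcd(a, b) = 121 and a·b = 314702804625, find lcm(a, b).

gcd·lcm = product, so lcm = 314702804625/121 = 2600849625.

2600849625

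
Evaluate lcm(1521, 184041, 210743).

229499127

1521 = 3² · 13²; 184041 = 3² · 11² · 13²; 210743 = 13² · 29 · 43
lcm takes max exponent of each prime: 3² · 11² · 13² · 29 · 43 = 229499127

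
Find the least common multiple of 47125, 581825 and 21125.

47125 = 5³ · 13 · 29; 581825 = 5² · 17 · 37²; 21125 = 5³ · 13²
lcm takes max exponent of each prime: 5³ · 13² · 17 · 29 · 37² = 14257621625

14257621625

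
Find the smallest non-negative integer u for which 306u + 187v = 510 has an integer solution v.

9

Reduce mod 187: 306u ≡ 510 (mod 187). With g = gcd(306, 187) = 17 dividing 510, divide through: 18u ≡ 30 (mod 11).
Since gcd(18, 11) = 1, u ≡ 30·(18)⁻¹ ≡ 9 (mod 11). Smallest non-negative: 9.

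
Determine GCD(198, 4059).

99

198 = 2 · 3² · 11
4059 = 3² · 11 · 41
Common: 3² · 11 = 99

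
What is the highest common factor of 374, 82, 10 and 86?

2

374 = 2 · 11 · 17; 82 = 2 · 41; 10 = 2 · 5; 86 = 2 · 43
gcd takes min exponent of each prime: 2 = 2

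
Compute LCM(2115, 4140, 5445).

23544180

2115 = 3² · 5 · 47; 4140 = 2² · 3² · 5 · 23; 5445 = 3² · 5 · 11²
lcm takes max exponent of each prime: 2² · 3² · 5 · 11² · 23 · 47 = 23544180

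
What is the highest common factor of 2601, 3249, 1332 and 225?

gcd(2601, 3249): 3249 = 1·2601 + 648; 2601 = 4·648 + 9; 648 = 72·9 + 0 → 9
gcd(9, 1332): 1332 = 148·9 + 0 → 9
gcd(9, 225): 225 = 25·9 + 0 → 9

9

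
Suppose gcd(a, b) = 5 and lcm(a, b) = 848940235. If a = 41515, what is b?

102245

Using ab = gcd(a,b)·lcm(a,b) = 5·848940235 = 4244701175, we get b = 4244701175/41515 = 102245.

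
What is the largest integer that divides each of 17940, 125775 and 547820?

65

gcd(17940, 125775): 125775 = 7·17940 + 195; 17940 = 92·195 + 0 → 195
gcd(195, 547820): 547820 = 2809·195 + 65; 195 = 3·65 + 0 → 65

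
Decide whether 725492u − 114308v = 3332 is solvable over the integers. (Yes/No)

Yes

By Bézout, 725492u − 114308v = 3332 has integer solutions iff gcd(725492, 114308) | 3332.
Euclid: 725492 = 6·114308 + 39644; 114308 = 2·39644 + 35020; 39644 = 1·35020 + 4624; 35020 = 7·4624 + 2652; 4624 = 1·2652 + 1972; 2652 = 1·1972 + 680; 1972 = 2·680 + 612; 680 = 1·612 + 68; 612 = 9·68 + 0. gcd = 68; 3332 mod 68 = 0. Yes.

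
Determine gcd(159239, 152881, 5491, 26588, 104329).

289

159239 = 17² · 19 · 29; 152881 = 17² · 23²; 5491 = 17² · 19; 26588 = 2² · 17² · 23; 104329 = 17² · 19²
gcd takes min exponent of each prime: 17² = 289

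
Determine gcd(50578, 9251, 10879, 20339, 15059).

11

50578 = 2 · 11³ · 19; 9251 = 11 · 29²; 10879 = 11 · 23 · 43; 20339 = 11 · 43²; 15059 = 11 · 37²
gcd takes min exponent of each prime: 11 = 11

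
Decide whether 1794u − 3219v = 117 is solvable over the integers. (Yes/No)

gcd(1794, 3219): 3219 = 1·1794 + 1425; 1794 = 1·1425 + 369; 1425 = 3·369 + 318; 369 = 1·318 + 51; 318 = 6·51 + 12; 51 = 4·12 + 3; 12 = 4·3 + 0 → 3
3 divides 117, so a solution exists.

Yes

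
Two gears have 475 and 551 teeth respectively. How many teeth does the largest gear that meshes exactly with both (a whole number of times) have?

19

475 = 5² · 19
551 = 19 · 29
Common: 19 = 19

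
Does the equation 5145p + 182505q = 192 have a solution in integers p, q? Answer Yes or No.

gcd(5145, 182505): 182505 = 35·5145 + 2430; 5145 = 2·2430 + 285; 2430 = 8·285 + 150; 285 = 1·150 + 135; 150 = 1·135 + 15; 135 = 9·15 + 0 → 15
15 does not divide 192, so a solution does not exist.

No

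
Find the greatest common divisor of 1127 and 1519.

49

Euclid: 1519 = 1·1127 + 392; 1127 = 2·392 + 343; 392 = 1·343 + 49; 343 = 7·49 + 0. Last nonzero remainder: 49.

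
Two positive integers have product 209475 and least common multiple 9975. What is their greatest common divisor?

From gcd × lcm = ab: gcd = 209475 / 9975 = 21.

21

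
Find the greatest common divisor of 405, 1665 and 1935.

45

405 = 3⁴ · 5; 1665 = 3² · 5 · 37; 1935 = 3² · 5 · 43
gcd takes min exponent of each prime: 3² · 5 = 45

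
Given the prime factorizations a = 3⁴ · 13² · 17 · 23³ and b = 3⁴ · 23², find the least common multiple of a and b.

max exponent per prime: 3⁴ · 13² · 17 · 23³ = 2831419071

2831419071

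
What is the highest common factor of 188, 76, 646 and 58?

2

188 = 2² · 47; 76 = 2² · 19; 646 = 2 · 17 · 19; 58 = 2 · 29
gcd takes min exponent of each prime: 2 = 2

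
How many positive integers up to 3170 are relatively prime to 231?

1648

231 = 3·7·11. Inclusion–exclusion on these primes:
3170 − ⌊3170/3⌋ − ⌊3170/7⌋ − ⌊3170/11⌋ + ⌊3170/21⌋ + ⌊3170/33⌋ + ⌊3170/77⌋ − ⌊3170/231⌋ = 1648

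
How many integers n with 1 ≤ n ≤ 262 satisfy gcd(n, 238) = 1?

105

Prime factors of 238: 2, 7, 17. Count integers ≤ 262 divisible by none of them.
By inclusion–exclusion: 262 − ⌊262/2⌋ − ⌊262/7⌋ − ⌊262/17⌋ + ⌊262/14⌋ + ⌊262/34⌋ + ⌊262/119⌋ − ⌊262/238⌋ = 105.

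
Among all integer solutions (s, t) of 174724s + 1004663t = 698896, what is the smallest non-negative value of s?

gcd(174724, 1004663) = 43681 (Euclid: 1004663 = 5·174724 + 131043; 174724 = 1·131043 + 43681; 131043 = 3·43681 + 0), and 43681 | 698896.
Extended Euclid: 174724·(6) + 1004663·(-1) = 43681. Scale by 16: s₀ = 96.
General solution s = s₀ + 23k; reducing mod 23 gives s = 4 (and t = 0).

4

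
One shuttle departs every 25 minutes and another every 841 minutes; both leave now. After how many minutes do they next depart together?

gcd first: 841 = 33·25 + 16; 25 = 1·16 + 9; 16 = 1·9 + 7; 9 = 1·7 + 2; 7 = 3·2 + 1; 2 = 2·1 + 0 → gcd = 1
lcm = 25·841/gcd = 21025/1 = 21025

21025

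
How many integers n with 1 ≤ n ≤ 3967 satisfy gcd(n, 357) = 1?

357 = 3·7·17. Inclusion–exclusion on these primes:
3967 − ⌊3967/3⌋ − ⌊3967/7⌋ − ⌊3967/17⌋ + ⌊3967/21⌋ + ⌊3967/51⌋ + ⌊3967/119⌋ − ⌊3967/357⌋ = 2133

2133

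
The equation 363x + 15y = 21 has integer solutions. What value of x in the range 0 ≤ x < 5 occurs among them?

gcd(363, 15) = 3 (Euclid: 363 = 24·15 + 3; 15 = 5·3 + 0), and 3 | 21.
Extended Euclid: 363·(1) + 15·(-24) = 3. Scale by 7: x₀ = 7.
General solution x = x₀ + 5t; reducing mod 5 gives x = 2 (and y = -47).

2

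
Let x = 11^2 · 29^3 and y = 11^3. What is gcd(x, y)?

121

min exponent per shared prime: 11^2 = 121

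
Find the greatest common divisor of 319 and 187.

11

319 = 11 · 29
187 = 11 · 17
Common: 11 = 11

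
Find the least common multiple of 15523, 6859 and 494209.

lcm(15523, 6859) = 15523·6859/gcd = 106472257/361 = 294937
lcm(294937, 494209) = 294937·494209/gcd = 145760519833/361 = 403768753

403768753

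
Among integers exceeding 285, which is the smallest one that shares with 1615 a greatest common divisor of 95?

380

1615 = 95·17. Any a with gcd(a, 1615) = 95 is a multiple of 95, say 95s, with s coprime to 17.
Need s > 285/95, so s ≥ 4. First s ≥ 4 with gcd(s, 17) = 1 is s = 4. Thus a = 95·4 = 380.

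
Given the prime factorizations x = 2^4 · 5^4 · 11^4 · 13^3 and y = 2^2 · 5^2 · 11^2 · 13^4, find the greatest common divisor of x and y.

min exponent per shared prime: 2^2 · 5^2 · 11^2 · 13^3 = 26583700

26583700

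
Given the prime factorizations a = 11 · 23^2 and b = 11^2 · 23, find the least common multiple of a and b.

max exponent per prime: 11^2 · 23^2 = 64009

64009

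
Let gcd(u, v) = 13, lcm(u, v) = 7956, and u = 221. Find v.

468

Using uv = gcd(u,v)·lcm(u,v) = 13·7956 = 103428, we get v = 103428/221 = 468.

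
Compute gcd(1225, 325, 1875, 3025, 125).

1225 = 5² · 7²; 325 = 5² · 13; 1875 = 3 · 5⁴; 3025 = 5² · 11²; 125 = 5³
gcd takes min exponent of each prime: 5² = 25

25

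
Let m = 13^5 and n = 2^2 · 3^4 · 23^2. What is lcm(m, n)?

63638135028

max exponent per prime: 2^2 · 3^4 · 13^5 · 23^2 = 63638135028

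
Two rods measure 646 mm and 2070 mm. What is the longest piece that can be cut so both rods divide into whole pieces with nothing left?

2

646 = 2 · 17 · 19
2070 = 2 · 3² · 5 · 23
Common: 2 = 2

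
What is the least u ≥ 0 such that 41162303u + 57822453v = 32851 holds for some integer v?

gcd(41162303, 57822453) = 4693 (Euclid: 57822453 = 1·41162303 + 16660150; 41162303 = 2·16660150 + 7842003; 16660150 = 2·7842003 + 976144; 7842003 = 8·976144 + 32851; 976144 = 29·32851 + 23465; 32851 = 1·23465 + 9386; 23465 = 2·9386 + 4693; 9386 = 2·4693 + 0), and 4693 | 32851.
Extended Euclid: 41162303·(-5272) + 57822453·(3753) = 4693. Scale by 7: u₀ = -36904.
General solution u = u₀ + 12321t; reducing mod 12321 gives u = 59 (and v = -42).

59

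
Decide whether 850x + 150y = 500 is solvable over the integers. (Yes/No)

Yes

gcd(850, 150): 850 = 5·150 + 100; 150 = 1·100 + 50; 100 = 2·50 + 0 → 50
50 divides 500, so a solution exists.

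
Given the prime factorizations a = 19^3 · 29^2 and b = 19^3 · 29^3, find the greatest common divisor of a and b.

5768419

min exponent per shared prime: 19^3 · 29^2 = 5768419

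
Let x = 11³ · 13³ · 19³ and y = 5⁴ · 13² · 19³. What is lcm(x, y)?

12535709883125

max exponent per prime: 5⁴ · 11³ · 13³ · 19³ = 12535709883125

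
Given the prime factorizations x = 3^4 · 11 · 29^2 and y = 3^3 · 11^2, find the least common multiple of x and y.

8242641

max exponent per prime: 3^4 · 11^2 · 29^2 = 8242641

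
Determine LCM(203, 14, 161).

9338

203 = 7 · 29; 14 = 2 · 7; 161 = 7 · 23
lcm takes max exponent of each prime: 2 · 7 · 23 · 29 = 9338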